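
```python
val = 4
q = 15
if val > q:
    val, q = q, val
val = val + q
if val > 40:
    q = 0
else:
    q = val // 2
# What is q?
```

Answer: 9

Derivation:
Trace (tracking q):
val = 4  # -> val = 4
q = 15  # -> q = 15
if val > q:  # condition is False
val = val + q  # -> val = 19
if val > 40:  # condition is False
else:
    q = val // 2  # -> q = 9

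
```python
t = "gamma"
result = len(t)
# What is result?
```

Answer: 5

Derivation:
Trace (tracking result):
t = 'gamma'  # -> t = 'gamma'
result = len(t)  # -> result = 5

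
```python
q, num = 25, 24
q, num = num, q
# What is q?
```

Trace (tracking q):
q, num = (25, 24)  # -> q = 25, num = 24
q, num = (num, q)  # -> q = 24, num = 25

Answer: 24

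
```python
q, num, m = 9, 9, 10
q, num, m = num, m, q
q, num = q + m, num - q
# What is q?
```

Answer: 18

Derivation:
Trace (tracking q):
q, num, m = (9, 9, 10)  # -> q = 9, num = 9, m = 10
q, num, m = (num, m, q)  # -> q = 9, num = 10, m = 9
q, num = (q + m, num - q)  # -> q = 18, num = 1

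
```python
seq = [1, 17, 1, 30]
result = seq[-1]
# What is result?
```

Answer: 30

Derivation:
Trace (tracking result):
seq = [1, 17, 1, 30]  # -> seq = [1, 17, 1, 30]
result = seq[-1]  # -> result = 30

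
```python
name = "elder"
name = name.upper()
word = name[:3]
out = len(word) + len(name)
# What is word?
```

Trace (tracking word):
name = 'elder'  # -> name = 'elder'
name = name.upper()  # -> name = 'ELDER'
word = name[:3]  # -> word = 'ELD'
out = len(word) + len(name)  # -> out = 8

Answer: 'ELD'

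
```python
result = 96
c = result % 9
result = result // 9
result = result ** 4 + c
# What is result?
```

Trace (tracking result):
result = 96  # -> result = 96
c = result % 9  # -> c = 6
result = result // 9  # -> result = 10
result = result ** 4 + c  # -> result = 10006

Answer: 10006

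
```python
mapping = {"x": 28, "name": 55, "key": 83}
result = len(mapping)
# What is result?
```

Trace (tracking result):
mapping = {'x': 28, 'name': 55, 'key': 83}  # -> mapping = {'x': 28, 'name': 55, 'key': 83}
result = len(mapping)  # -> result = 3

Answer: 3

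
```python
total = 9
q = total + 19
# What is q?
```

Trace (tracking q):
total = 9  # -> total = 9
q = total + 19  # -> q = 28

Answer: 28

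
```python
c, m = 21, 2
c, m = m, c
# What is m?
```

Trace (tracking m):
c, m = (21, 2)  # -> c = 21, m = 2
c, m = (m, c)  # -> c = 2, m = 21

Answer: 21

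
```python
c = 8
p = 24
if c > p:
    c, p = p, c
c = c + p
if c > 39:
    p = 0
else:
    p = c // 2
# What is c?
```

Trace (tracking c):
c = 8  # -> c = 8
p = 24  # -> p = 24
if c > p:  # condition is False
c = c + p  # -> c = 32
if c > 39:  # condition is False
else:
    p = c // 2  # -> p = 16

Answer: 32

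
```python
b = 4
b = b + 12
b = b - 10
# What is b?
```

Trace (tracking b):
b = 4  # -> b = 4
b = b + 12  # -> b = 16
b = b - 10  # -> b = 6

Answer: 6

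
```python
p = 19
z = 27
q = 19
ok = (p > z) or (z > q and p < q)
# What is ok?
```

Answer: False

Derivation:
Trace (tracking ok):
p = 19  # -> p = 19
z = 27  # -> z = 27
q = 19  # -> q = 19
ok = p > z or (z > q and p < q)  # -> ok = False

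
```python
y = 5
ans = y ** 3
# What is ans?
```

Trace (tracking ans):
y = 5  # -> y = 5
ans = y ** 3  # -> ans = 125

Answer: 125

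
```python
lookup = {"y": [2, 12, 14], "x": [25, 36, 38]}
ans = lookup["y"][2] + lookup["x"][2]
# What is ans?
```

Trace (tracking ans):
lookup = {'y': [2, 12, 14], 'x': [25, 36, 38]}  # -> lookup = {'y': [2, 12, 14], 'x': [25, 36, 38]}
ans = lookup['y'][2] + lookup['x'][2]  # -> ans = 52

Answer: 52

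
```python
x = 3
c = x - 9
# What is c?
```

Trace (tracking c):
x = 3  # -> x = 3
c = x - 9  # -> c = -6

Answer: -6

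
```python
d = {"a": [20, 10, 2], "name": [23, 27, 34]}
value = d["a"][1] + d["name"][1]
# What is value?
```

Answer: 37

Derivation:
Trace (tracking value):
d = {'a': [20, 10, 2], 'name': [23, 27, 34]}  # -> d = {'a': [20, 10, 2], 'name': [23, 27, 34]}
value = d['a'][1] + d['name'][1]  # -> value = 37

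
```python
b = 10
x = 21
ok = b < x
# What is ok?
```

Answer: True

Derivation:
Trace (tracking ok):
b = 10  # -> b = 10
x = 21  # -> x = 21
ok = b < x  # -> ok = True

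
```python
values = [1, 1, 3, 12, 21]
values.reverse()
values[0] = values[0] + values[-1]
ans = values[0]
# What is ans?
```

Answer: 22

Derivation:
Trace (tracking ans):
values = [1, 1, 3, 12, 21]  # -> values = [1, 1, 3, 12, 21]
values.reverse()  # -> values = [21, 12, 3, 1, 1]
values[0] = values[0] + values[-1]  # -> values = [22, 12, 3, 1, 1]
ans = values[0]  # -> ans = 22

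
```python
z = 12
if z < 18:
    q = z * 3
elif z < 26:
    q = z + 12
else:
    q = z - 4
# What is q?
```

Answer: 36

Derivation:
Trace (tracking q):
z = 12  # -> z = 12
if z < 18:  # condition is True
    q = z * 3  # -> q = 36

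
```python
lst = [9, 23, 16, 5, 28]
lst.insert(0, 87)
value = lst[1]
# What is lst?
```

Answer: [87, 9, 23, 16, 5, 28]

Derivation:
Trace (tracking lst):
lst = [9, 23, 16, 5, 28]  # -> lst = [9, 23, 16, 5, 28]
lst.insert(0, 87)  # -> lst = [87, 9, 23, 16, 5, 28]
value = lst[1]  # -> value = 9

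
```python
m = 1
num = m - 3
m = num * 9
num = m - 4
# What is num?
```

Trace (tracking num):
m = 1  # -> m = 1
num = m - 3  # -> num = -2
m = num * 9  # -> m = -18
num = m - 4  # -> num = -22

Answer: -22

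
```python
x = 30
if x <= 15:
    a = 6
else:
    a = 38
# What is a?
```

Trace (tracking a):
x = 30  # -> x = 30
if x <= 15:  # condition is False
else:
    a = 38  # -> a = 38

Answer: 38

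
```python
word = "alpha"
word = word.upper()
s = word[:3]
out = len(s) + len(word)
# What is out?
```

Trace (tracking out):
word = 'alpha'  # -> word = 'alpha'
word = word.upper()  # -> word = 'ALPHA'
s = word[:3]  # -> s = 'ALP'
out = len(s) + len(word)  # -> out = 8

Answer: 8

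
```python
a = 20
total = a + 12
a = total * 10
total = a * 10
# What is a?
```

Answer: 320

Derivation:
Trace (tracking a):
a = 20  # -> a = 20
total = a + 12  # -> total = 32
a = total * 10  # -> a = 320
total = a * 10  # -> total = 3200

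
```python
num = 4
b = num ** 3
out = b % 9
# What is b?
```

Answer: 64

Derivation:
Trace (tracking b):
num = 4  # -> num = 4
b = num ** 3  # -> b = 64
out = b % 9  # -> out = 1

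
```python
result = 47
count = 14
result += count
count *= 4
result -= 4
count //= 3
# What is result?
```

Trace (tracking result):
result = 47  # -> result = 47
count = 14  # -> count = 14
result += count  # -> result = 61
count *= 4  # -> count = 56
result -= 4  # -> result = 57
count //= 3  # -> count = 18

Answer: 57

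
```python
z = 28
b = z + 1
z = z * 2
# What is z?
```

Trace (tracking z):
z = 28  # -> z = 28
b = z + 1  # -> b = 29
z = z * 2  # -> z = 56

Answer: 56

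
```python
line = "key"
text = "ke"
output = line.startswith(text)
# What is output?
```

Trace (tracking output):
line = 'key'  # -> line = 'key'
text = 'ke'  # -> text = 'ke'
output = line.startswith(text)  # -> output = True

Answer: True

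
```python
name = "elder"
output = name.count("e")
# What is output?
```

Answer: 2

Derivation:
Trace (tracking output):
name = 'elder'  # -> name = 'elder'
output = name.count('e')  # -> output = 2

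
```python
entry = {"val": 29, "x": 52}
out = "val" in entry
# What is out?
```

Answer: True

Derivation:
Trace (tracking out):
entry = {'val': 29, 'x': 52}  # -> entry = {'val': 29, 'x': 52}
out = 'val' in entry  # -> out = True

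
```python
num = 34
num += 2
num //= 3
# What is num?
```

Trace (tracking num):
num = 34  # -> num = 34
num += 2  # -> num = 36
num //= 3  # -> num = 12

Answer: 12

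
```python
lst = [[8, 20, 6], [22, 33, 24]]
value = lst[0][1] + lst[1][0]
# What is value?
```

Answer: 42

Derivation:
Trace (tracking value):
lst = [[8, 20, 6], [22, 33, 24]]  # -> lst = [[8, 20, 6], [22, 33, 24]]
value = lst[0][1] + lst[1][0]  # -> value = 42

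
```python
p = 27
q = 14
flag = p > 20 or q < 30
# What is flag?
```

Trace (tracking flag):
p = 27  # -> p = 27
q = 14  # -> q = 14
flag = p > 20 or q < 30  # -> flag = True

Answer: True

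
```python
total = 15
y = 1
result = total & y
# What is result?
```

Answer: 1

Derivation:
Trace (tracking result):
total = 15  # -> total = 15
y = 1  # -> y = 1
result = total & y  # -> result = 1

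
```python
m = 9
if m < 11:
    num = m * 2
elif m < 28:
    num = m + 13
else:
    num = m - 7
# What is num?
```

Trace (tracking num):
m = 9  # -> m = 9
if m < 11:  # condition is True
    num = m * 2  # -> num = 18

Answer: 18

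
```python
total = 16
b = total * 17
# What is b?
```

Trace (tracking b):
total = 16  # -> total = 16
b = total * 17  # -> b = 272

Answer: 272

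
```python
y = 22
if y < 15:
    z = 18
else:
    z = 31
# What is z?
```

Answer: 31

Derivation:
Trace (tracking z):
y = 22  # -> y = 22
if y < 15:  # condition is False
else:
    z = 31  # -> z = 31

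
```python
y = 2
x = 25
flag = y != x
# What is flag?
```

Answer: True

Derivation:
Trace (tracking flag):
y = 2  # -> y = 2
x = 25  # -> x = 25
flag = y != x  # -> flag = True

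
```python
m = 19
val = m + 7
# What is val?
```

Answer: 26

Derivation:
Trace (tracking val):
m = 19  # -> m = 19
val = m + 7  # -> val = 26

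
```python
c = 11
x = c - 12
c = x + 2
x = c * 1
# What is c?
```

Answer: 1

Derivation:
Trace (tracking c):
c = 11  # -> c = 11
x = c - 12  # -> x = -1
c = x + 2  # -> c = 1
x = c * 1  # -> x = 1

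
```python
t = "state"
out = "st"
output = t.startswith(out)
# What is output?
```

Trace (tracking output):
t = 'state'  # -> t = 'state'
out = 'st'  # -> out = 'st'
output = t.startswith(out)  # -> output = True

Answer: True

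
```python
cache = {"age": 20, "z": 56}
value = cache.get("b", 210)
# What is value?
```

Trace (tracking value):
cache = {'age': 20, 'z': 56}  # -> cache = {'age': 20, 'z': 56}
value = cache.get('b', 210)  # -> value = 210

Answer: 210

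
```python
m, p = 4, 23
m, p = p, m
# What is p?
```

Trace (tracking p):
m, p = (4, 23)  # -> m = 4, p = 23
m, p = (p, m)  # -> m = 23, p = 4

Answer: 4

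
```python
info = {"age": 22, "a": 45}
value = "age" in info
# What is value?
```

Answer: True

Derivation:
Trace (tracking value):
info = {'age': 22, 'a': 45}  # -> info = {'age': 22, 'a': 45}
value = 'age' in info  # -> value = True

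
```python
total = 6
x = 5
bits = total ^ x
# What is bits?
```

Answer: 3

Derivation:
Trace (tracking bits):
total = 6  # -> total = 6
x = 5  # -> x = 5
bits = total ^ x  # -> bits = 3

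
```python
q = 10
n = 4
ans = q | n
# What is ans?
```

Trace (tracking ans):
q = 10  # -> q = 10
n = 4  # -> n = 4
ans = q | n  # -> ans = 14

Answer: 14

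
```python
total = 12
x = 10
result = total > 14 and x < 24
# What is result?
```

Answer: False

Derivation:
Trace (tracking result):
total = 12  # -> total = 12
x = 10  # -> x = 10
result = total > 14 and x < 24  # -> result = False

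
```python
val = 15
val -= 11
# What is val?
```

Answer: 4

Derivation:
Trace (tracking val):
val = 15  # -> val = 15
val -= 11  # -> val = 4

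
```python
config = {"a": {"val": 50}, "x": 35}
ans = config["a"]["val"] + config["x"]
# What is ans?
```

Answer: 85

Derivation:
Trace (tracking ans):
config = {'a': {'val': 50}, 'x': 35}  # -> config = {'a': {'val': 50}, 'x': 35}
ans = config['a']['val'] + config['x']  # -> ans = 85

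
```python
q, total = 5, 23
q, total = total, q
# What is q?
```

Answer: 23

Derivation:
Trace (tracking q):
q, total = (5, 23)  # -> q = 5, total = 23
q, total = (total, q)  # -> q = 23, total = 5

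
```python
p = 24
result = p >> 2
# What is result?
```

Trace (tracking result):
p = 24  # -> p = 24
result = p >> 2  # -> result = 6

Answer: 6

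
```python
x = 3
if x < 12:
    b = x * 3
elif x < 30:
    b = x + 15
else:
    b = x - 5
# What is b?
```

Trace (tracking b):
x = 3  # -> x = 3
if x < 12:  # condition is True
    b = x * 3  # -> b = 9

Answer: 9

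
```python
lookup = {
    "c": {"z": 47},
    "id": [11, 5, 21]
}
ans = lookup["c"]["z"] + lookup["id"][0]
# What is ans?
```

Answer: 58

Derivation:
Trace (tracking ans):
lookup = {'c': {'z': 47}, 'id': [11, 5, 21]}  # -> lookup = {'c': {'z': 47}, 'id': [11, 5, 21]}
ans = lookup['c']['z'] + lookup['id'][0]  # -> ans = 58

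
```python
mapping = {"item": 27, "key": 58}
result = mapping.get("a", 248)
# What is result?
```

Answer: 248

Derivation:
Trace (tracking result):
mapping = {'item': 27, 'key': 58}  # -> mapping = {'item': 27, 'key': 58}
result = mapping.get('a', 248)  # -> result = 248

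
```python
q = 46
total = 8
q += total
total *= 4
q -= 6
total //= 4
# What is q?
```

Answer: 48

Derivation:
Trace (tracking q):
q = 46  # -> q = 46
total = 8  # -> total = 8
q += total  # -> q = 54
total *= 4  # -> total = 32
q -= 6  # -> q = 48
total //= 4  # -> total = 8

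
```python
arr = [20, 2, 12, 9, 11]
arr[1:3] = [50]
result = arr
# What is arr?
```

Trace (tracking arr):
arr = [20, 2, 12, 9, 11]  # -> arr = [20, 2, 12, 9, 11]
arr[1:3] = [50]  # -> arr = [20, 50, 9, 11]
result = arr  # -> result = [20, 50, 9, 11]

Answer: [20, 50, 9, 11]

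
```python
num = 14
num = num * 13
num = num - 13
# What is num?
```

Answer: 169

Derivation:
Trace (tracking num):
num = 14  # -> num = 14
num = num * 13  # -> num = 182
num = num - 13  # -> num = 169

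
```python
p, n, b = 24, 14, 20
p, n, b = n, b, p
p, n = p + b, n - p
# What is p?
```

Trace (tracking p):
p, n, b = (24, 14, 20)  # -> p = 24, n = 14, b = 20
p, n, b = (n, b, p)  # -> p = 14, n = 20, b = 24
p, n = (p + b, n - p)  # -> p = 38, n = 6

Answer: 38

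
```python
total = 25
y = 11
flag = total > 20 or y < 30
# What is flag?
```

Answer: True

Derivation:
Trace (tracking flag):
total = 25  # -> total = 25
y = 11  # -> y = 11
flag = total > 20 or y < 30  # -> flag = True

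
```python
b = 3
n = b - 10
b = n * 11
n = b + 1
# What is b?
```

Answer: -77

Derivation:
Trace (tracking b):
b = 3  # -> b = 3
n = b - 10  # -> n = -7
b = n * 11  # -> b = -77
n = b + 1  # -> n = -76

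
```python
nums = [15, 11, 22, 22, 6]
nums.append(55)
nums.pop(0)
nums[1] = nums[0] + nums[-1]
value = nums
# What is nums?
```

Answer: [11, 66, 22, 6, 55]

Derivation:
Trace (tracking nums):
nums = [15, 11, 22, 22, 6]  # -> nums = [15, 11, 22, 22, 6]
nums.append(55)  # -> nums = [15, 11, 22, 22, 6, 55]
nums.pop(0)  # -> nums = [11, 22, 22, 6, 55]
nums[1] = nums[0] + nums[-1]  # -> nums = [11, 66, 22, 6, 55]
value = nums  # -> value = [11, 66, 22, 6, 55]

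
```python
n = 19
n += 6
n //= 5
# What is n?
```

Answer: 5

Derivation:
Trace (tracking n):
n = 19  # -> n = 19
n += 6  # -> n = 25
n //= 5  # -> n = 5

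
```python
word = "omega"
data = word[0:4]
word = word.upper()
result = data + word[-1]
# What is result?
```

Answer: 'omegA'

Derivation:
Trace (tracking result):
word = 'omega'  # -> word = 'omega'
data = word[0:4]  # -> data = 'omeg'
word = word.upper()  # -> word = 'OMEGA'
result = data + word[-1]  # -> result = 'omegA'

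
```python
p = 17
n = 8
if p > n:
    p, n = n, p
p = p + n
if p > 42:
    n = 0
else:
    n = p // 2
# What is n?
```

Answer: 12

Derivation:
Trace (tracking n):
p = 17  # -> p = 17
n = 8  # -> n = 8
if p > n:  # condition is True
    p, n = (n, p)  # -> p = 8, n = 17
p = p + n  # -> p = 25
if p > 42:  # condition is False
else:
    n = p // 2  # -> n = 12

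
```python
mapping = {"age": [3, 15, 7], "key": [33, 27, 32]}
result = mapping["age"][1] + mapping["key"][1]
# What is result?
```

Trace (tracking result):
mapping = {'age': [3, 15, 7], 'key': [33, 27, 32]}  # -> mapping = {'age': [3, 15, 7], 'key': [33, 27, 32]}
result = mapping['age'][1] + mapping['key'][1]  # -> result = 42

Answer: 42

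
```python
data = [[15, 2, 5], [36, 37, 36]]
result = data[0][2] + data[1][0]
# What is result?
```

Trace (tracking result):
data = [[15, 2, 5], [36, 37, 36]]  # -> data = [[15, 2, 5], [36, 37, 36]]
result = data[0][2] + data[1][0]  # -> result = 41

Answer: 41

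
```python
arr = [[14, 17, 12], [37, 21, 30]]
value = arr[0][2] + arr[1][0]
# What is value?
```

Answer: 49

Derivation:
Trace (tracking value):
arr = [[14, 17, 12], [37, 21, 30]]  # -> arr = [[14, 17, 12], [37, 21, 30]]
value = arr[0][2] + arr[1][0]  # -> value = 49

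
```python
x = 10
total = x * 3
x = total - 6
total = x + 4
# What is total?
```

Trace (tracking total):
x = 10  # -> x = 10
total = x * 3  # -> total = 30
x = total - 6  # -> x = 24
total = x + 4  # -> total = 28

Answer: 28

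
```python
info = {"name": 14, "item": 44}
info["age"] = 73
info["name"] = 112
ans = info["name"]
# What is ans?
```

Answer: 112

Derivation:
Trace (tracking ans):
info = {'name': 14, 'item': 44}  # -> info = {'name': 14, 'item': 44}
info['age'] = 73  # -> info = {'name': 14, 'item': 44, 'age': 73}
info['name'] = 112  # -> info = {'name': 112, 'item': 44, 'age': 73}
ans = info['name']  # -> ans = 112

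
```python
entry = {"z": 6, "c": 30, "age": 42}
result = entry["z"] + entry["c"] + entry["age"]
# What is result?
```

Trace (tracking result):
entry = {'z': 6, 'c': 30, 'age': 42}  # -> entry = {'z': 6, 'c': 30, 'age': 42}
result = entry['z'] + entry['c'] + entry['age']  # -> result = 78

Answer: 78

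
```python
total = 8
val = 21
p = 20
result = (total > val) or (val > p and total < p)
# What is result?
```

Answer: True

Derivation:
Trace (tracking result):
total = 8  # -> total = 8
val = 21  # -> val = 21
p = 20  # -> p = 20
result = total > val or (val > p and total < p)  # -> result = True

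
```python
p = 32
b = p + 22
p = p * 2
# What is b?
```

Answer: 54

Derivation:
Trace (tracking b):
p = 32  # -> p = 32
b = p + 22  # -> b = 54
p = p * 2  # -> p = 64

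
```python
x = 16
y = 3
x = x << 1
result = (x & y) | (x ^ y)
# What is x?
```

Trace (tracking x):
x = 16  # -> x = 16
y = 3  # -> y = 3
x = x << 1  # -> x = 32
result = x & y | x ^ y  # -> result = 35

Answer: 32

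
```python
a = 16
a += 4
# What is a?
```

Trace (tracking a):
a = 16  # -> a = 16
a += 4  # -> a = 20

Answer: 20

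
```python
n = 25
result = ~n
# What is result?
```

Answer: -26

Derivation:
Trace (tracking result):
n = 25  # -> n = 25
result = ~n  # -> result = -26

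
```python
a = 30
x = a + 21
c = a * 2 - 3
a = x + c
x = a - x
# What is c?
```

Trace (tracking c):
a = 30  # -> a = 30
x = a + 21  # -> x = 51
c = a * 2 - 3  # -> c = 57
a = x + c  # -> a = 108
x = a - x  # -> x = 57

Answer: 57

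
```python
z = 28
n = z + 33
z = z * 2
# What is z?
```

Answer: 56

Derivation:
Trace (tracking z):
z = 28  # -> z = 28
n = z + 33  # -> n = 61
z = z * 2  # -> z = 56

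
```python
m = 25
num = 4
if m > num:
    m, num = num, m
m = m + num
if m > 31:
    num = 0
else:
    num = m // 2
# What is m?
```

Answer: 29

Derivation:
Trace (tracking m):
m = 25  # -> m = 25
num = 4  # -> num = 4
if m > num:  # condition is True
    m, num = (num, m)  # -> m = 4, num = 25
m = m + num  # -> m = 29
if m > 31:  # condition is False
else:
    num = m // 2  # -> num = 14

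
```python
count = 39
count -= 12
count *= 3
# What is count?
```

Answer: 81

Derivation:
Trace (tracking count):
count = 39  # -> count = 39
count -= 12  # -> count = 27
count *= 3  # -> count = 81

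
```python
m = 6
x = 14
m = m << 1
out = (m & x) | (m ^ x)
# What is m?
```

Trace (tracking m):
m = 6  # -> m = 6
x = 14  # -> x = 14
m = m << 1  # -> m = 12
out = m & x | m ^ x  # -> out = 14

Answer: 12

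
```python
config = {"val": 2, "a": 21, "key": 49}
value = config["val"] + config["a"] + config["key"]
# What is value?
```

Trace (tracking value):
config = {'val': 2, 'a': 21, 'key': 49}  # -> config = {'val': 2, 'a': 21, 'key': 49}
value = config['val'] + config['a'] + config['key']  # -> value = 72

Answer: 72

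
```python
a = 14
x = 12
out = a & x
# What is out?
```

Answer: 12

Derivation:
Trace (tracking out):
a = 14  # -> a = 14
x = 12  # -> x = 12
out = a & x  # -> out = 12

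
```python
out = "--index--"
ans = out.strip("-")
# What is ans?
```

Answer: 'index'

Derivation:
Trace (tracking ans):
out = '--index--'  # -> out = '--index--'
ans = out.strip('-')  # -> ans = 'index'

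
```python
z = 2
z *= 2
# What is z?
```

Trace (tracking z):
z = 2  # -> z = 2
z *= 2  # -> z = 4

Answer: 4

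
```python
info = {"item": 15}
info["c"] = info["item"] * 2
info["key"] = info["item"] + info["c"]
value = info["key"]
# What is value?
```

Answer: 45

Derivation:
Trace (tracking value):
info = {'item': 15}  # -> info = {'item': 15}
info['c'] = info['item'] * 2  # -> info = {'item': 15, 'c': 30}
info['key'] = info['item'] + info['c']  # -> info = {'item': 15, 'c': 30, 'key': 45}
value = info['key']  # -> value = 45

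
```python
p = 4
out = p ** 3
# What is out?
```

Answer: 64

Derivation:
Trace (tracking out):
p = 4  # -> p = 4
out = p ** 3  # -> out = 64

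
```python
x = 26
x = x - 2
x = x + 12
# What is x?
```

Trace (tracking x):
x = 26  # -> x = 26
x = x - 2  # -> x = 24
x = x + 12  # -> x = 36

Answer: 36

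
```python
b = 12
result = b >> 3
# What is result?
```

Answer: 1

Derivation:
Trace (tracking result):
b = 12  # -> b = 12
result = b >> 3  # -> result = 1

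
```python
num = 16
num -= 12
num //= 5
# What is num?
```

Answer: 0

Derivation:
Trace (tracking num):
num = 16  # -> num = 16
num -= 12  # -> num = 4
num //= 5  # -> num = 0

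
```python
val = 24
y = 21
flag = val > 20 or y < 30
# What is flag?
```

Trace (tracking flag):
val = 24  # -> val = 24
y = 21  # -> y = 21
flag = val > 20 or y < 30  # -> flag = True

Answer: True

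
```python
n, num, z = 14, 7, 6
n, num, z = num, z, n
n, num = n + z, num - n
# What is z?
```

Answer: 14

Derivation:
Trace (tracking z):
n, num, z = (14, 7, 6)  # -> n = 14, num = 7, z = 6
n, num, z = (num, z, n)  # -> n = 7, num = 6, z = 14
n, num = (n + z, num - n)  # -> n = 21, num = -1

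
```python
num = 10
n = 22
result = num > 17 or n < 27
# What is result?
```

Answer: True

Derivation:
Trace (tracking result):
num = 10  # -> num = 10
n = 22  # -> n = 22
result = num > 17 or n < 27  # -> result = True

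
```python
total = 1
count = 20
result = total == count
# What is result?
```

Trace (tracking result):
total = 1  # -> total = 1
count = 20  # -> count = 20
result = total == count  # -> result = False

Answer: False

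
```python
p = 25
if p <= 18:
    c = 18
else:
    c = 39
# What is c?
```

Trace (tracking c):
p = 25  # -> p = 25
if p <= 18:  # condition is False
else:
    c = 39  # -> c = 39

Answer: 39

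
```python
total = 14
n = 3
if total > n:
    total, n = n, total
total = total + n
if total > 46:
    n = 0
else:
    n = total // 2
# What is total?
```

Trace (tracking total):
total = 14  # -> total = 14
n = 3  # -> n = 3
if total > n:  # condition is True
    total, n = (n, total)  # -> total = 3, n = 14
total = total + n  # -> total = 17
if total > 46:  # condition is False
else:
    n = total // 2  # -> n = 8

Answer: 17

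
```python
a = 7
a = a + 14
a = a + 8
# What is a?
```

Answer: 29

Derivation:
Trace (tracking a):
a = 7  # -> a = 7
a = a + 14  # -> a = 21
a = a + 8  # -> a = 29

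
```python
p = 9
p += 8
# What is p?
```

Answer: 17

Derivation:
Trace (tracking p):
p = 9  # -> p = 9
p += 8  # -> p = 17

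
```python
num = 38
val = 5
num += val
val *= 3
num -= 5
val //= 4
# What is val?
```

Trace (tracking val):
num = 38  # -> num = 38
val = 5  # -> val = 5
num += val  # -> num = 43
val *= 3  # -> val = 15
num -= 5  # -> num = 38
val //= 4  # -> val = 3

Answer: 3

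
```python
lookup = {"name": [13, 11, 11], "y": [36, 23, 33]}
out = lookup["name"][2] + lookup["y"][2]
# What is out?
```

Answer: 44

Derivation:
Trace (tracking out):
lookup = {'name': [13, 11, 11], 'y': [36, 23, 33]}  # -> lookup = {'name': [13, 11, 11], 'y': [36, 23, 33]}
out = lookup['name'][2] + lookup['y'][2]  # -> out = 44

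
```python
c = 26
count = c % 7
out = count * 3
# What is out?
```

Answer: 15

Derivation:
Trace (tracking out):
c = 26  # -> c = 26
count = c % 7  # -> count = 5
out = count * 3  # -> out = 15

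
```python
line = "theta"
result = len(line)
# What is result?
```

Trace (tracking result):
line = 'theta'  # -> line = 'theta'
result = len(line)  # -> result = 5

Answer: 5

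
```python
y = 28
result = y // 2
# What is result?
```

Trace (tracking result):
y = 28  # -> y = 28
result = y // 2  # -> result = 14

Answer: 14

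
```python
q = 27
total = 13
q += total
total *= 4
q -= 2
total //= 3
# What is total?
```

Answer: 17

Derivation:
Trace (tracking total):
q = 27  # -> q = 27
total = 13  # -> total = 13
q += total  # -> q = 40
total *= 4  # -> total = 52
q -= 2  # -> q = 38
total //= 3  # -> total = 17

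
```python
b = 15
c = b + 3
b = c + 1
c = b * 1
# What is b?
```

Trace (tracking b):
b = 15  # -> b = 15
c = b + 3  # -> c = 18
b = c + 1  # -> b = 19
c = b * 1  # -> c = 19

Answer: 19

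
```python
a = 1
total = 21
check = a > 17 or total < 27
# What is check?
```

Trace (tracking check):
a = 1  # -> a = 1
total = 21  # -> total = 21
check = a > 17 or total < 27  # -> check = True

Answer: True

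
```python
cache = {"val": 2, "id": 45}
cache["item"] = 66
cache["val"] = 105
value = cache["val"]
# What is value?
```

Trace (tracking value):
cache = {'val': 2, 'id': 45}  # -> cache = {'val': 2, 'id': 45}
cache['item'] = 66  # -> cache = {'val': 2, 'id': 45, 'item': 66}
cache['val'] = 105  # -> cache = {'val': 105, 'id': 45, 'item': 66}
value = cache['val']  # -> value = 105

Answer: 105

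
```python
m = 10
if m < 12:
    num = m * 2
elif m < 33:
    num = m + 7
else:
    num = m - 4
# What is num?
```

Trace (tracking num):
m = 10  # -> m = 10
if m < 12:  # condition is True
    num = m * 2  # -> num = 20

Answer: 20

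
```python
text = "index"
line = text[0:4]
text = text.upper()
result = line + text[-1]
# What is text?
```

Trace (tracking text):
text = 'index'  # -> text = 'index'
line = text[0:4]  # -> line = 'inde'
text = text.upper()  # -> text = 'INDEX'
result = line + text[-1]  # -> result = 'indeX'

Answer: 'INDEX'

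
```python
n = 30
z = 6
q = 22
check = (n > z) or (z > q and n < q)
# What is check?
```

Trace (tracking check):
n = 30  # -> n = 30
z = 6  # -> z = 6
q = 22  # -> q = 22
check = n > z or (z > q and n < q)  # -> check = True

Answer: True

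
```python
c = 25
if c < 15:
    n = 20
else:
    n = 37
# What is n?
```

Trace (tracking n):
c = 25  # -> c = 25
if c < 15:  # condition is False
else:
    n = 37  # -> n = 37

Answer: 37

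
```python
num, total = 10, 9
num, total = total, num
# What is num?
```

Trace (tracking num):
num, total = (10, 9)  # -> num = 10, total = 9
num, total = (total, num)  # -> num = 9, total = 10

Answer: 9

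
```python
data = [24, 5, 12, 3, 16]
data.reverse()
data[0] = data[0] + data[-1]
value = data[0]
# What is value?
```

Answer: 40

Derivation:
Trace (tracking value):
data = [24, 5, 12, 3, 16]  # -> data = [24, 5, 12, 3, 16]
data.reverse()  # -> data = [16, 3, 12, 5, 24]
data[0] = data[0] + data[-1]  # -> data = [40, 3, 12, 5, 24]
value = data[0]  # -> value = 40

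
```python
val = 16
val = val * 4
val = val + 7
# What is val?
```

Trace (tracking val):
val = 16  # -> val = 16
val = val * 4  # -> val = 64
val = val + 7  # -> val = 71

Answer: 71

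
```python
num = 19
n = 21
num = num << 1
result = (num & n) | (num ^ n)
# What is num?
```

Answer: 38

Derivation:
Trace (tracking num):
num = 19  # -> num = 19
n = 21  # -> n = 21
num = num << 1  # -> num = 38
result = num & n | num ^ n  # -> result = 55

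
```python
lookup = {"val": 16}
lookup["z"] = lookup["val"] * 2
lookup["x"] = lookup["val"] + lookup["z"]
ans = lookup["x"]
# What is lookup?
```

Trace (tracking lookup):
lookup = {'val': 16}  # -> lookup = {'val': 16}
lookup['z'] = lookup['val'] * 2  # -> lookup = {'val': 16, 'z': 32}
lookup['x'] = lookup['val'] + lookup['z']  # -> lookup = {'val': 16, 'z': 32, 'x': 48}
ans = lookup['x']  # -> ans = 48

Answer: {'val': 16, 'z': 32, 'x': 48}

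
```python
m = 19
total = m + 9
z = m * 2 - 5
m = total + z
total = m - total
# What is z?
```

Answer: 33

Derivation:
Trace (tracking z):
m = 19  # -> m = 19
total = m + 9  # -> total = 28
z = m * 2 - 5  # -> z = 33
m = total + z  # -> m = 61
total = m - total  # -> total = 33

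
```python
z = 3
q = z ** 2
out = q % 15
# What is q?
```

Answer: 9

Derivation:
Trace (tracking q):
z = 3  # -> z = 3
q = z ** 2  # -> q = 9
out = q % 15  # -> out = 9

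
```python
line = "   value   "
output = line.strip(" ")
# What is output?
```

Trace (tracking output):
line = '   value   '  # -> line = '   value   '
output = line.strip(' ')  # -> output = 'value'

Answer: 'value'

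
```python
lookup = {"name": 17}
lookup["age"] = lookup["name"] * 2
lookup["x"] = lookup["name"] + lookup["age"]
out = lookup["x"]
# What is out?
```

Answer: 51

Derivation:
Trace (tracking out):
lookup = {'name': 17}  # -> lookup = {'name': 17}
lookup['age'] = lookup['name'] * 2  # -> lookup = {'name': 17, 'age': 34}
lookup['x'] = lookup['name'] + lookup['age']  # -> lookup = {'name': 17, 'age': 34, 'x': 51}
out = lookup['x']  # -> out = 51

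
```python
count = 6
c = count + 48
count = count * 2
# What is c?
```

Trace (tracking c):
count = 6  # -> count = 6
c = count + 48  # -> c = 54
count = count * 2  # -> count = 12

Answer: 54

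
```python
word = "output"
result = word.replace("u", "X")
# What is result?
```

Answer: 'oXtpXt'

Derivation:
Trace (tracking result):
word = 'output'  # -> word = 'output'
result = word.replace('u', 'X')  # -> result = 'oXtpXt'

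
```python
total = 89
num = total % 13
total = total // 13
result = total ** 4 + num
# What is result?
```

Trace (tracking result):
total = 89  # -> total = 89
num = total % 13  # -> num = 11
total = total // 13  # -> total = 6
result = total ** 4 + num  # -> result = 1307

Answer: 1307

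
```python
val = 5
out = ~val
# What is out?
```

Answer: -6

Derivation:
Trace (tracking out):
val = 5  # -> val = 5
out = ~val  # -> out = -6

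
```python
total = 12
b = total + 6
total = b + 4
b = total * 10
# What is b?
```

Answer: 220

Derivation:
Trace (tracking b):
total = 12  # -> total = 12
b = total + 6  # -> b = 18
total = b + 4  # -> total = 22
b = total * 10  # -> b = 220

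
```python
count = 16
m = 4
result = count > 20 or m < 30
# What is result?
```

Trace (tracking result):
count = 16  # -> count = 16
m = 4  # -> m = 4
result = count > 20 or m < 30  # -> result = True

Answer: True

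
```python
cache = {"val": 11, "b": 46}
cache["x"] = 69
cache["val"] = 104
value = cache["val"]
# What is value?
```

Answer: 104

Derivation:
Trace (tracking value):
cache = {'val': 11, 'b': 46}  # -> cache = {'val': 11, 'b': 46}
cache['x'] = 69  # -> cache = {'val': 11, 'b': 46, 'x': 69}
cache['val'] = 104  # -> cache = {'val': 104, 'b': 46, 'x': 69}
value = cache['val']  # -> value = 104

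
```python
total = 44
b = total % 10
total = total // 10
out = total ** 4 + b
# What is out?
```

Answer: 260

Derivation:
Trace (tracking out):
total = 44  # -> total = 44
b = total % 10  # -> b = 4
total = total // 10  # -> total = 4
out = total ** 4 + b  # -> out = 260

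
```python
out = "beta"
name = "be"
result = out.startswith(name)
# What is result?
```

Answer: True

Derivation:
Trace (tracking result):
out = 'beta'  # -> out = 'beta'
name = 'be'  # -> name = 'be'
result = out.startswith(name)  # -> result = True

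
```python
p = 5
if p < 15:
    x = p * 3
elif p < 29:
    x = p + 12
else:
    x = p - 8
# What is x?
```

Trace (tracking x):
p = 5  # -> p = 5
if p < 15:  # condition is True
    x = p * 3  # -> x = 15

Answer: 15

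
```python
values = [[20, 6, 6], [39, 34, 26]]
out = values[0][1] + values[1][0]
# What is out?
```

Answer: 45

Derivation:
Trace (tracking out):
values = [[20, 6, 6], [39, 34, 26]]  # -> values = [[20, 6, 6], [39, 34, 26]]
out = values[0][1] + values[1][0]  # -> out = 45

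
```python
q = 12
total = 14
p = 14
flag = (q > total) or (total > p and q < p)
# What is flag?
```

Trace (tracking flag):
q = 12  # -> q = 12
total = 14  # -> total = 14
p = 14  # -> p = 14
flag = q > total or (total > p and q < p)  # -> flag = False

Answer: False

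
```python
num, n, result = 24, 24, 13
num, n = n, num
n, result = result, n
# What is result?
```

Trace (tracking result):
num, n, result = (24, 24, 13)  # -> num = 24, n = 24, result = 13
num, n = (n, num)  # -> num = 24, n = 24
n, result = (result, n)  # -> n = 13, result = 24

Answer: 24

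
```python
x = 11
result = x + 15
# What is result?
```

Answer: 26

Derivation:
Trace (tracking result):
x = 11  # -> x = 11
result = x + 15  # -> result = 26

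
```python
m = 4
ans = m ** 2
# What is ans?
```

Answer: 16

Derivation:
Trace (tracking ans):
m = 4  # -> m = 4
ans = m ** 2  # -> ans = 16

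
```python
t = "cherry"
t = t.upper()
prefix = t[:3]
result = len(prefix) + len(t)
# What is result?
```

Trace (tracking result):
t = 'cherry'  # -> t = 'cherry'
t = t.upper()  # -> t = 'CHERRY'
prefix = t[:3]  # -> prefix = 'CHE'
result = len(prefix) + len(t)  # -> result = 9

Answer: 9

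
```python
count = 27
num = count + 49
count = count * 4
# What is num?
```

Answer: 76

Derivation:
Trace (tracking num):
count = 27  # -> count = 27
num = count + 49  # -> num = 76
count = count * 4  # -> count = 108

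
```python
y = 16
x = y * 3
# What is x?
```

Answer: 48

Derivation:
Trace (tracking x):
y = 16  # -> y = 16
x = y * 3  # -> x = 48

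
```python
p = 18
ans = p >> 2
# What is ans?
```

Trace (tracking ans):
p = 18  # -> p = 18
ans = p >> 2  # -> ans = 4

Answer: 4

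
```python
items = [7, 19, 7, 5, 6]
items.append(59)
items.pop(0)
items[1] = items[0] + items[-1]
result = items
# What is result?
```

Trace (tracking result):
items = [7, 19, 7, 5, 6]  # -> items = [7, 19, 7, 5, 6]
items.append(59)  # -> items = [7, 19, 7, 5, 6, 59]
items.pop(0)  # -> items = [19, 7, 5, 6, 59]
items[1] = items[0] + items[-1]  # -> items = [19, 78, 5, 6, 59]
result = items  # -> result = [19, 78, 5, 6, 59]

Answer: [19, 78, 5, 6, 59]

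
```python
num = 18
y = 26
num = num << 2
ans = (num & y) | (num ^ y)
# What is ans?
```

Answer: 90

Derivation:
Trace (tracking ans):
num = 18  # -> num = 18
y = 26  # -> y = 26
num = num << 2  # -> num = 72
ans = num & y | num ^ y  # -> ans = 90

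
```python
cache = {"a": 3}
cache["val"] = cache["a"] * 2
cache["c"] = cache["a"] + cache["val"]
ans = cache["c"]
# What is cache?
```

Answer: {'a': 3, 'val': 6, 'c': 9}

Derivation:
Trace (tracking cache):
cache = {'a': 3}  # -> cache = {'a': 3}
cache['val'] = cache['a'] * 2  # -> cache = {'a': 3, 'val': 6}
cache['c'] = cache['a'] + cache['val']  # -> cache = {'a': 3, 'val': 6, 'c': 9}
ans = cache['c']  # -> ans = 9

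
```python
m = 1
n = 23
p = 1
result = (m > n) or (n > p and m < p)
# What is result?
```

Answer: False

Derivation:
Trace (tracking result):
m = 1  # -> m = 1
n = 23  # -> n = 23
p = 1  # -> p = 1
result = m > n or (n > p and m < p)  # -> result = False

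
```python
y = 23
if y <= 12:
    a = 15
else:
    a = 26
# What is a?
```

Trace (tracking a):
y = 23  # -> y = 23
if y <= 12:  # condition is False
else:
    a = 26  # -> a = 26

Answer: 26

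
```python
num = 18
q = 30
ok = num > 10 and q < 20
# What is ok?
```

Trace (tracking ok):
num = 18  # -> num = 18
q = 30  # -> q = 30
ok = num > 10 and q < 20  # -> ok = False

Answer: False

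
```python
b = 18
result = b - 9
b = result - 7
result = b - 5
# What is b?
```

Trace (tracking b):
b = 18  # -> b = 18
result = b - 9  # -> result = 9
b = result - 7  # -> b = 2
result = b - 5  # -> result = -3

Answer: 2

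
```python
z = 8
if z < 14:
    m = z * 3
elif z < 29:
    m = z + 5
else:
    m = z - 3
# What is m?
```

Trace (tracking m):
z = 8  # -> z = 8
if z < 14:  # condition is True
    m = z * 3  # -> m = 24

Answer: 24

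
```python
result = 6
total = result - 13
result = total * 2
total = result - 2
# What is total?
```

Answer: -16

Derivation:
Trace (tracking total):
result = 6  # -> result = 6
total = result - 13  # -> total = -7
result = total * 2  # -> result = -14
total = result - 2  # -> total = -16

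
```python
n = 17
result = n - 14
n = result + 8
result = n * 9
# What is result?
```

Answer: 99

Derivation:
Trace (tracking result):
n = 17  # -> n = 17
result = n - 14  # -> result = 3
n = result + 8  # -> n = 11
result = n * 9  # -> result = 99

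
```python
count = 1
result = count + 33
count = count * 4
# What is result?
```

Trace (tracking result):
count = 1  # -> count = 1
result = count + 33  # -> result = 34
count = count * 4  # -> count = 4

Answer: 34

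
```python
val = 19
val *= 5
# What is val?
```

Answer: 95

Derivation:
Trace (tracking val):
val = 19  # -> val = 19
val *= 5  # -> val = 95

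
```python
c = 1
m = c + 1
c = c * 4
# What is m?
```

Answer: 2

Derivation:
Trace (tracking m):
c = 1  # -> c = 1
m = c + 1  # -> m = 2
c = c * 4  # -> c = 4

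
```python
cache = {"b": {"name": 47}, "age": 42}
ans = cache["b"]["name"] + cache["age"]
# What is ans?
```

Answer: 89

Derivation:
Trace (tracking ans):
cache = {'b': {'name': 47}, 'age': 42}  # -> cache = {'b': {'name': 47}, 'age': 42}
ans = cache['b']['name'] + cache['age']  # -> ans = 89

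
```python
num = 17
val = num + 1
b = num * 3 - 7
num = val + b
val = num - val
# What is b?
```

Trace (tracking b):
num = 17  # -> num = 17
val = num + 1  # -> val = 18
b = num * 3 - 7  # -> b = 44
num = val + b  # -> num = 62
val = num - val  # -> val = 44

Answer: 44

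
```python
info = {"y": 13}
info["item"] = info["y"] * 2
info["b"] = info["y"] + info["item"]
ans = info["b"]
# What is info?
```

Answer: {'y': 13, 'item': 26, 'b': 39}

Derivation:
Trace (tracking info):
info = {'y': 13}  # -> info = {'y': 13}
info['item'] = info['y'] * 2  # -> info = {'y': 13, 'item': 26}
info['b'] = info['y'] + info['item']  # -> info = {'y': 13, 'item': 26, 'b': 39}
ans = info['b']  # -> ans = 39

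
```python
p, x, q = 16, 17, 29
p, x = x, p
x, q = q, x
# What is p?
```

Answer: 17

Derivation:
Trace (tracking p):
p, x, q = (16, 17, 29)  # -> p = 16, x = 17, q = 29
p, x = (x, p)  # -> p = 17, x = 16
x, q = (q, x)  # -> x = 29, q = 16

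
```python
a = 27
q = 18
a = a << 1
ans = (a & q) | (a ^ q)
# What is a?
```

Trace (tracking a):
a = 27  # -> a = 27
q = 18  # -> q = 18
a = a << 1  # -> a = 54
ans = a & q | a ^ q  # -> ans = 54

Answer: 54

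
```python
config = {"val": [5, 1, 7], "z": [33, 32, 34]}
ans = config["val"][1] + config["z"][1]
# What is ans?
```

Trace (tracking ans):
config = {'val': [5, 1, 7], 'z': [33, 32, 34]}  # -> config = {'val': [5, 1, 7], 'z': [33, 32, 34]}
ans = config['val'][1] + config['z'][1]  # -> ans = 33

Answer: 33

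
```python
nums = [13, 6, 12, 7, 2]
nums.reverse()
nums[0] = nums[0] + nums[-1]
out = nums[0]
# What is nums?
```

Answer: [15, 7, 12, 6, 13]

Derivation:
Trace (tracking nums):
nums = [13, 6, 12, 7, 2]  # -> nums = [13, 6, 12, 7, 2]
nums.reverse()  # -> nums = [2, 7, 12, 6, 13]
nums[0] = nums[0] + nums[-1]  # -> nums = [15, 7, 12, 6, 13]
out = nums[0]  # -> out = 15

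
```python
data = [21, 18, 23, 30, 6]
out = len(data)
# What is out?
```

Trace (tracking out):
data = [21, 18, 23, 30, 6]  # -> data = [21, 18, 23, 30, 6]
out = len(data)  # -> out = 5

Answer: 5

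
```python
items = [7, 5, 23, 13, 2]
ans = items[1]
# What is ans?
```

Trace (tracking ans):
items = [7, 5, 23, 13, 2]  # -> items = [7, 5, 23, 13, 2]
ans = items[1]  # -> ans = 5

Answer: 5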